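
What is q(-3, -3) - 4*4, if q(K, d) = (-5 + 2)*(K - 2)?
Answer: -1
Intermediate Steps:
q(K, d) = 6 - 3*K (q(K, d) = -3*(-2 + K) = 6 - 3*K)
q(-3, -3) - 4*4 = (6 - 3*(-3)) - 4*4 = (6 + 9) - 16 = 15 - 16 = -1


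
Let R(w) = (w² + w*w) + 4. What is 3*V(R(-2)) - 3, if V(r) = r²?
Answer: 429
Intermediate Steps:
R(w) = 4 + 2*w² (R(w) = (w² + w²) + 4 = 2*w² + 4 = 4 + 2*w²)
3*V(R(-2)) - 3 = 3*(4 + 2*(-2)²)² - 3 = 3*(4 + 2*4)² - 3 = 3*(4 + 8)² - 3 = 3*12² - 3 = 3*144 - 3 = 432 - 3 = 429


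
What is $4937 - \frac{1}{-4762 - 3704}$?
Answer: $\frac{41796643}{8466} \approx 4937.0$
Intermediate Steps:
$4937 - \frac{1}{-4762 - 3704} = 4937 - \frac{1}{-8466} = 4937 - - \frac{1}{8466} = 4937 + \frac{1}{8466} = \frac{41796643}{8466}$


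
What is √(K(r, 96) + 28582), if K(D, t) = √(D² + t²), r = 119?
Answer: √(28582 + √23377) ≈ 169.51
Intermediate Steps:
√(K(r, 96) + 28582) = √(√(119² + 96²) + 28582) = √(√(14161 + 9216) + 28582) = √(√23377 + 28582) = √(28582 + √23377)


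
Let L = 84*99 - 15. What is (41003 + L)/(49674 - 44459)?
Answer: 49304/5215 ≈ 9.4543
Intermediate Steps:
L = 8301 (L = 8316 - 15 = 8301)
(41003 + L)/(49674 - 44459) = (41003 + 8301)/(49674 - 44459) = 49304/5215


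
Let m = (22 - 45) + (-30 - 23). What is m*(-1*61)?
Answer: 4636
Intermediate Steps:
m = -76 (m = -23 - 53 = -76)
m*(-1*61) = -(-76)*61 = -76*(-61) = 4636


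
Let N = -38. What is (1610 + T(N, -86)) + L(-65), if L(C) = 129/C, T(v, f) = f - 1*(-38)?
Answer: 101401/65 ≈ 1560.0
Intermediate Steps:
T(v, f) = 38 + f (T(v, f) = f + 38 = 38 + f)
(1610 + T(N, -86)) + L(-65) = (1610 + (38 - 86)) + 129/(-65) = (1610 - 48) + 129*(-1/65) = 1562 - 129/65 = 101401/65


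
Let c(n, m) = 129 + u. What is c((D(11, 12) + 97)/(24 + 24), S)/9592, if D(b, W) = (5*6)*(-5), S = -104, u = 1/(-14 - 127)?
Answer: 4547/338118 ≈ 0.013448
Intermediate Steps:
u = -1/141 (u = 1/(-141) = -1/141 ≈ -0.0070922)
D(b, W) = -150 (D(b, W) = 30*(-5) = -150)
c(n, m) = 18188/141 (c(n, m) = 129 - 1/141 = 18188/141)
c((D(11, 12) + 97)/(24 + 24), S)/9592 = (18188/141)/9592 = (18188/141)*(1/9592) = 4547/338118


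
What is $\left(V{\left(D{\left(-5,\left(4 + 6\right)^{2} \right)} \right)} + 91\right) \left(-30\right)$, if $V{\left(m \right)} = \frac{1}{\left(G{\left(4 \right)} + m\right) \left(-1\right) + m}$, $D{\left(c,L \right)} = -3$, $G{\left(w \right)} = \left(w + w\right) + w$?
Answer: $- \frac{5455}{2} \approx -2727.5$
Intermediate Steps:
$G{\left(w \right)} = 3 w$ ($G{\left(w \right)} = 2 w + w = 3 w$)
$V{\left(m \right)} = - \frac{1}{12}$ ($V{\left(m \right)} = \frac{1}{\left(3 \cdot 4 + m\right) \left(-1\right) + m} = \frac{1}{\left(12 + m\right) \left(-1\right) + m} = \frac{1}{\left(-12 - m\right) + m} = \frac{1}{-12} = - \frac{1}{12}$)
$\left(V{\left(D{\left(-5,\left(4 + 6\right)^{2} \right)} \right)} + 91\right) \left(-30\right) = \left(- \frac{1}{12} + 91\right) \left(-30\right) = \frac{1091}{12} \left(-30\right) = - \frac{5455}{2}$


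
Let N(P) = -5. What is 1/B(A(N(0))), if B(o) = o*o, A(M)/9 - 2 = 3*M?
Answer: 1/13689 ≈ 7.3051e-5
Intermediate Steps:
A(M) = 18 + 27*M (A(M) = 18 + 9*(3*M) = 18 + 27*M)
B(o) = o²
1/B(A(N(0))) = 1/((18 + 27*(-5))²) = 1/((18 - 135)²) = 1/((-117)²) = 1/13689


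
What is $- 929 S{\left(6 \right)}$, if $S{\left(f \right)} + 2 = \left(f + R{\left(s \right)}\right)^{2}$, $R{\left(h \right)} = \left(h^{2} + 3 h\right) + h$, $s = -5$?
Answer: $-110551$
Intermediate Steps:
$R{\left(h \right)} = h^{2} + 4 h$
$S{\left(f \right)} = -2 + \left(5 + f\right)^{2}$ ($S{\left(f \right)} = -2 + \left(f - 5 \left(4 - 5\right)\right)^{2} = -2 + \left(f - -5\right)^{2} = -2 + \left(f + 5\right)^{2} = -2 + \left(5 + f\right)^{2}$)
$- 929 S{\left(6 \right)} = - 929 \left(-2 + \left(5 + 6\right)^{2}\right) = - 929 \left(-2 + 11^{2}\right) = - 929 \left(-2 + 121\right) = \left(-929\right) 119 = -110551$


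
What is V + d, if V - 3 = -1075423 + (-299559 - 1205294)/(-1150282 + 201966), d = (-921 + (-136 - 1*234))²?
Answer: 560703771329/948316 ≈ 5.9126e+5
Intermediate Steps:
d = 1666681 (d = (-921 + (-136 - 234))² = (-921 - 370)² = (-1291)² = 1666681)
V = -1019836487867/948316 (V = 3 + (-1075423 + (-299559 - 1205294)/(-1150282 + 201966)) = 3 + (-1075423 - 1504853/(-948316)) = 3 + (-1075423 - 1504853*(-1/948316)) = 3 + (-1075423 + 1504853/948316) = 3 - 1019839332815/948316 = -1019836487867/948316 ≈ -1.0754e+6)
V + d = -1019836487867/948316 + 1666681 = 560703771329/948316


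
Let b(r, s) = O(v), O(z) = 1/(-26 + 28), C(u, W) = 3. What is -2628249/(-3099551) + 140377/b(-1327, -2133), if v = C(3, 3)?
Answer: 66939536131/238427 ≈ 2.8076e+5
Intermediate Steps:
v = 3
O(z) = ½ (O(z) = 1/2 = ½)
b(r, s) = ½
-2628249/(-3099551) + 140377/b(-1327, -2133) = -2628249/(-3099551) + 140377/(½) = -2628249*(-1/3099551) + 140377*2 = 202173/238427 + 280754 = 66939536131/238427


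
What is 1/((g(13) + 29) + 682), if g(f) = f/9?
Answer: 9/6412 ≈ 0.0014036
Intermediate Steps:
g(f) = f/9 (g(f) = f*(⅑) = f/9)
1/((g(13) + 29) + 682) = 1/(((⅑)*13 + 29) + 682) = 1/((13/9 + 29) + 682) = 1/(274/9 + 682) = 1/(6412/9) = 9/6412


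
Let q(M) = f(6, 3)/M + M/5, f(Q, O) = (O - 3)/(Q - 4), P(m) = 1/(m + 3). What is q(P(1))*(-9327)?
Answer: -9327/20 ≈ -466.35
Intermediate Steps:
P(m) = 1/(3 + m)
f(Q, O) = (-3 + O)/(-4 + Q)
q(M) = M/5 (q(M) = ((-3 + 3)/(-4 + 6))/M + M/5 = (0/2)/M + M*(⅕) = ((½)*0)/M + M/5 = 0/M + M/5 = 0 + M/5 = M/5)
q(P(1))*(-9327) = (1/(5*(3 + 1)))*(-9327) = ((⅕)/4)*(-9327) = ((⅕)*(¼))*(-9327) = (1/20)*(-9327) = -9327/20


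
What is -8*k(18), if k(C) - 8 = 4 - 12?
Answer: 0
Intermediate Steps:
k(C) = 0 (k(C) = 8 + (4 - 12) = 8 - 8 = 0)
-8*k(18) = -8*0 = 0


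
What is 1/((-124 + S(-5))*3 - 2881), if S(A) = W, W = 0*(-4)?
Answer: -1/3253 ≈ -0.00030741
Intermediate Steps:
W = 0
S(A) = 0
1/((-124 + S(-5))*3 - 2881) = 1/((-124 + 0)*3 - 2881) = 1/(-124*3 - 2881) = 1/(-372 - 2881) = 1/(-3253) = -1/3253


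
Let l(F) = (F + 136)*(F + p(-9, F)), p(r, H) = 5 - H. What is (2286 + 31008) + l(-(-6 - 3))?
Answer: 34019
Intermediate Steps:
l(F) = 680 + 5*F (l(F) = (F + 136)*(F + (5 - F)) = (136 + F)*5 = 680 + 5*F)
(2286 + 31008) + l(-(-6 - 3)) = (2286 + 31008) + (680 + 5*(-(-6 - 3))) = 33294 + (680 + 5*(-1*(-9))) = 33294 + (680 + 5*9) = 33294 + (680 + 45) = 33294 + 725 = 34019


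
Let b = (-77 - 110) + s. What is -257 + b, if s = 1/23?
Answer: -10211/23 ≈ -443.96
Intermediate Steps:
s = 1/23 ≈ 0.043478
b = -4300/23 (b = (-77 - 110) + 1/23 = -187 + 1/23 = -4300/23 ≈ -186.96)
-257 + b = -257 - 4300/23 = -10211/23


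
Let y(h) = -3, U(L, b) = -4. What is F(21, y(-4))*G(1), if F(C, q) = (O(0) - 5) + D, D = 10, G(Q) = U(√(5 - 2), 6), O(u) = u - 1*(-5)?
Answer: -40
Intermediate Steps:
O(u) = 5 + u (O(u) = u + 5 = 5 + u)
G(Q) = -4
F(C, q) = 10 (F(C, q) = ((5 + 0) - 5) + 10 = (5 - 5) + 10 = 0 + 10 = 10)
F(21, y(-4))*G(1) = 10*(-4) = -40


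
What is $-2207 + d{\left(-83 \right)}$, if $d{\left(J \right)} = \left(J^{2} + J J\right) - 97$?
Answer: $11474$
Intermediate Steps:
$d{\left(J \right)} = -97 + 2 J^{2}$ ($d{\left(J \right)} = \left(J^{2} + J^{2}\right) - 97 = 2 J^{2} - 97 = -97 + 2 J^{2}$)
$-2207 + d{\left(-83 \right)} = -2207 - \left(97 - 2 \left(-83\right)^{2}\right) = -2207 + \left(-97 + 2 \cdot 6889\right) = -2207 + \left(-97 + 13778\right) = -2207 + 13681 = 11474$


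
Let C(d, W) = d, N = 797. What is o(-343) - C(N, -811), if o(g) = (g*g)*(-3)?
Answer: -353744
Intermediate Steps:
o(g) = -3*g² (o(g) = g²*(-3) = -3*g²)
o(-343) - C(N, -811) = -3*(-343)² - 1*797 = -3*117649 - 797 = -352947 - 797 = -353744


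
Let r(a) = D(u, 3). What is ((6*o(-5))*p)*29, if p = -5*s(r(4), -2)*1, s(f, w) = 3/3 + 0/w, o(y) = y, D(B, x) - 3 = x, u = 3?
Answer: 4350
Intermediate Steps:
D(B, x) = 3 + x
r(a) = 6 (r(a) = 3 + 3 = 6)
s(f, w) = 1 (s(f, w) = 3*(⅓) + 0 = 1 + 0 = 1)
p = -5 (p = -5*1*1 = -5*1 = -5)
((6*o(-5))*p)*29 = ((6*(-5))*(-5))*29 = -30*(-5)*29 = 150*29 = 4350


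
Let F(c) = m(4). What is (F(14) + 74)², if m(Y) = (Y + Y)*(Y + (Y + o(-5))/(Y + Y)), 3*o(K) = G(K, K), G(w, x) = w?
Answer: 105625/9 ≈ 11736.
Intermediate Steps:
o(K) = K/3
m(Y) = 2*Y*(Y + (-5/3 + Y)/(2*Y)) (m(Y) = (Y + Y)*(Y + (Y + (⅓)*(-5))/(Y + Y)) = (2*Y)*(Y + (Y - 5/3)/((2*Y))) = (2*Y)*(Y + (-5/3 + Y)*(1/(2*Y))) = (2*Y)*(Y + (-5/3 + Y)/(2*Y)) = 2*Y*(Y + (-5/3 + Y)/(2*Y)))
F(c) = 103/3 (F(c) = -5/3 + 4 + 2*4² = -5/3 + 4 + 2*16 = -5/3 + 4 + 32 = 103/3)
(F(14) + 74)² = (103/3 + 74)² = (325/3)² = 105625/9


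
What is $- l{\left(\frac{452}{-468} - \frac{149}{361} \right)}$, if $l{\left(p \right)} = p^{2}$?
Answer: $- \frac{3390267076}{1783964169} \approx -1.9004$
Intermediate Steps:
$- l{\left(\frac{452}{-468} - \frac{149}{361} \right)} = - \left(\frac{452}{-468} - \frac{149}{361}\right)^{2} = - \left(452 \left(- \frac{1}{468}\right) - \frac{149}{361}\right)^{2} = - \left(- \frac{113}{117} - \frac{149}{361}\right)^{2} = - \left(- \frac{58226}{42237}\right)^{2} = \left(-1\right) \frac{3390267076}{1783964169} = - \frac{3390267076}{1783964169}$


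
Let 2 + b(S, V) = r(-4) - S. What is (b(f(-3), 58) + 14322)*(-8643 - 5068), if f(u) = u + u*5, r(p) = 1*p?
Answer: -196533474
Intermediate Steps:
r(p) = p
f(u) = 6*u (f(u) = u + 5*u = 6*u)
b(S, V) = -6 - S (b(S, V) = -2 + (-4 - S) = -6 - S)
(b(f(-3), 58) + 14322)*(-8643 - 5068) = ((-6 - 6*(-3)) + 14322)*(-8643 - 5068) = ((-6 - 1*(-18)) + 14322)*(-13711) = ((-6 + 18) + 14322)*(-13711) = (12 + 14322)*(-13711) = 14334*(-13711) = -196533474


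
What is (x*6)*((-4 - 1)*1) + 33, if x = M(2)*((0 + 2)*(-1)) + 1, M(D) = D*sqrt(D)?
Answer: 3 + 120*sqrt(2) ≈ 172.71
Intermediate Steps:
M(D) = D**(3/2)
x = 1 - 4*sqrt(2) (x = 2**(3/2)*((0 + 2)*(-1)) + 1 = (2*sqrt(2))*(2*(-1)) + 1 = (2*sqrt(2))*(-2) + 1 = -4*sqrt(2) + 1 = 1 - 4*sqrt(2) ≈ -4.6569)
(x*6)*((-4 - 1)*1) + 33 = ((1 - 4*sqrt(2))*6)*((-4 - 1)*1) + 33 = (6 - 24*sqrt(2))*(-5*1) + 33 = (6 - 24*sqrt(2))*(-5) + 33 = (-30 + 120*sqrt(2)) + 33 = 3 + 120*sqrt(2)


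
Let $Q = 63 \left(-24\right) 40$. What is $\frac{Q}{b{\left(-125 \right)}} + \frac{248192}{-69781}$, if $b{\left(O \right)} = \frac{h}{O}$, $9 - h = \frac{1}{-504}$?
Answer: $\frac{265881231392896}{316596397} \approx 8.3981 \cdot 10^{5}$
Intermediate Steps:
$h = \frac{4537}{504}$ ($h = 9 - \frac{1}{-504} = 9 - - \frac{1}{504} = 9 + \frac{1}{504} = \frac{4537}{504} \approx 9.002$)
$Q = -60480$ ($Q = \left(-1512\right) 40 = -60480$)
$b{\left(O \right)} = \frac{4537}{504 O}$
$\frac{Q}{b{\left(-125 \right)}} + \frac{248192}{-69781} = - \frac{60480}{\frac{4537}{504} \frac{1}{-125}} + \frac{248192}{-69781} = - \frac{60480}{\frac{4537}{504} \left(- \frac{1}{125}\right)} + 248192 \left(- \frac{1}{69781}\right) = - \frac{60480}{- \frac{4537}{63000}} - \frac{248192}{69781} = \left(-60480\right) \left(- \frac{63000}{4537}\right) - \frac{248192}{69781} = \frac{3810240000}{4537} - \frac{248192}{69781} = \frac{265881231392896}{316596397}$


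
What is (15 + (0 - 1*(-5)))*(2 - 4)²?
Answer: 80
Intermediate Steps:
(15 + (0 - 1*(-5)))*(2 - 4)² = (15 + (0 + 5))*(-2)² = (15 + 5)*4 = 20*4 = 80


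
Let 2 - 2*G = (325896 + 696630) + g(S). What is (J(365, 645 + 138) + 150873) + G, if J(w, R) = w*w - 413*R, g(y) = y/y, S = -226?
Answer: -1101087/2 ≈ -5.5054e+5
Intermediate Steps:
g(y) = 1
G = -1022525/2 (G = 1 - ((325896 + 696630) + 1)/2 = 1 - (1022526 + 1)/2 = 1 - ½*1022527 = 1 - 1022527/2 = -1022525/2 ≈ -5.1126e+5)
J(w, R) = w² - 413*R
(J(365, 645 + 138) + 150873) + G = ((365² - 413*(645 + 138)) + 150873) - 1022525/2 = ((133225 - 413*783) + 150873) - 1022525/2 = ((133225 - 323379) + 150873) - 1022525/2 = (-190154 + 150873) - 1022525/2 = -39281 - 1022525/2 = -1101087/2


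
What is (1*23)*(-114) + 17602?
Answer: 14980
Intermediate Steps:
(1*23)*(-114) + 17602 = 23*(-114) + 17602 = -2622 + 17602 = 14980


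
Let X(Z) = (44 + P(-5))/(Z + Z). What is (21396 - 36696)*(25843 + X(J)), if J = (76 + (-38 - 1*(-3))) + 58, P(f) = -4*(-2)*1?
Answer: -4349421100/11 ≈ -3.9540e+8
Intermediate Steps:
P(f) = 8 (P(f) = 8*1 = 8)
J = 99 (J = (76 + (-38 + 3)) + 58 = (76 - 35) + 58 = 41 + 58 = 99)
X(Z) = 26/Z (X(Z) = (44 + 8)/(Z + Z) = 52/((2*Z)) = 52*(1/(2*Z)) = 26/Z)
(21396 - 36696)*(25843 + X(J)) = (21396 - 36696)*(25843 + 26/99) = -15300*(25843 + 26*(1/99)) = -15300*(25843 + 26/99) = -15300*2558483/99 = -4349421100/11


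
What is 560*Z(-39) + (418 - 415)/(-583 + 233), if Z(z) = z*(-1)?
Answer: 7643997/350 ≈ 21840.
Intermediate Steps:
Z(z) = -z
560*Z(-39) + (418 - 415)/(-583 + 233) = 560*(-1*(-39)) + (418 - 415)/(-583 + 233) = 560*39 + 3/(-350) = 21840 + 3*(-1/350) = 21840 - 3/350 = 7643997/350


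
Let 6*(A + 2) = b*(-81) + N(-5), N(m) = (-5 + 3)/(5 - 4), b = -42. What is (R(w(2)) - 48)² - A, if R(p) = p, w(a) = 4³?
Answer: -926/3 ≈ -308.67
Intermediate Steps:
w(a) = 64
N(m) = -2 (N(m) = -2/1 = -2*1 = -2)
A = 1694/3 (A = -2 + (-42*(-81) - 2)/6 = -2 + (3402 - 2)/6 = -2 + (⅙)*3400 = -2 + 1700/3 = 1694/3 ≈ 564.67)
(R(w(2)) - 48)² - A = (64 - 48)² - 1*1694/3 = 16² - 1694/3 = 256 - 1694/3 = -926/3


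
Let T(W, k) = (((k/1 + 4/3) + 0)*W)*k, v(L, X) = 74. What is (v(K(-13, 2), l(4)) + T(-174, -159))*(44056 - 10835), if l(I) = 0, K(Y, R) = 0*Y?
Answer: -144907742972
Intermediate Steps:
K(Y, R) = 0
T(W, k) = W*k*(4/3 + k) (T(W, k) = (((k*1 + 4*(⅓)) + 0)*W)*k = (((k + 4/3) + 0)*W)*k = (((4/3 + k) + 0)*W)*k = ((4/3 + k)*W)*k = (W*(4/3 + k))*k = W*k*(4/3 + k))
(v(K(-13, 2), l(4)) + T(-174, -159))*(44056 - 10835) = (74 + (⅓)*(-174)*(-159)*(4 + 3*(-159)))*(44056 - 10835) = (74 + (⅓)*(-174)*(-159)*(4 - 477))*33221 = (74 + (⅓)*(-174)*(-159)*(-473))*33221 = (74 - 4362006)*33221 = -4361932*33221 = -144907742972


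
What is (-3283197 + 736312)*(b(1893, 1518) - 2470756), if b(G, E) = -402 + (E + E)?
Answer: 6286022899970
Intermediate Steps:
b(G, E) = -402 + 2*E
(-3283197 + 736312)*(b(1893, 1518) - 2470756) = (-3283197 + 736312)*((-402 + 2*1518) - 2470756) = -2546885*((-402 + 3036) - 2470756) = -2546885*(2634 - 2470756) = -2546885*(-2468122) = 6286022899970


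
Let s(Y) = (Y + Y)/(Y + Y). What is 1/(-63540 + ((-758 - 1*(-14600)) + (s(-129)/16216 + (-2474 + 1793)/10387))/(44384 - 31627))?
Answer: -2148732847144/136528153633098005 ≈ -1.5738e-5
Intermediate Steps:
s(Y) = 1 (s(Y) = (2*Y)/((2*Y)) = (2*Y)*(1/(2*Y)) = 1)
1/(-63540 + ((-758 - 1*(-14600)) + (s(-129)/16216 + (-2474 + 1793)/10387))/(44384 - 31627)) = 1/(-63540 + ((-758 - 1*(-14600)) + (1/16216 + (-2474 + 1793)/10387))/(44384 - 31627)) = 1/(-63540 + ((-758 + 14600) + (1*(1/16216) - 681*1/10387))/12757) = 1/(-63540 + (13842 + (1/16216 - 681/10387))*(1/12757)) = 1/(-63540 + (13842 - 11032709/168435592)*(1/12757)) = 1/(-63540 + (2331474431755/168435592)*(1/12757)) = 1/(-63540 + 2331474431755/2148732847144) = 1/(-136528153633098005/2148732847144) = -2148732847144/136528153633098005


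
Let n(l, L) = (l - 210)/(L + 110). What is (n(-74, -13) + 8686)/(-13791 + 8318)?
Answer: -842258/530881 ≈ -1.5865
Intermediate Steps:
n(l, L) = (-210 + l)/(110 + L)
(n(-74, -13) + 8686)/(-13791 + 8318) = ((-210 - 74)/(110 - 13) + 8686)/(-13791 + 8318) = (-284/97 + 8686)/(-5473) = ((1/97)*(-284) + 8686)*(-1/5473) = (-284/97 + 8686)*(-1/5473) = (842258/97)*(-1/5473) = -842258/530881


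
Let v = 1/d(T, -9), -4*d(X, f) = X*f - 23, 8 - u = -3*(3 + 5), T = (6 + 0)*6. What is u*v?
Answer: 128/347 ≈ 0.36888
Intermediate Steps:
T = 36 (T = 6*6 = 36)
u = 32 (u = 8 - (-3)*(3 + 5) = 8 - (-3)*8 = 8 - 1*(-24) = 8 + 24 = 32)
d(X, f) = 23/4 - X*f/4 (d(X, f) = -(X*f - 23)/4 = -(-23 + X*f)/4 = 23/4 - X*f/4)
v = 4/347 (v = 1/(23/4 - ¼*36*(-9)) = 1/(23/4 + 81) = 1/(347/4) = 4/347 ≈ 0.011527)
u*v = 32*(4/347) = 128/347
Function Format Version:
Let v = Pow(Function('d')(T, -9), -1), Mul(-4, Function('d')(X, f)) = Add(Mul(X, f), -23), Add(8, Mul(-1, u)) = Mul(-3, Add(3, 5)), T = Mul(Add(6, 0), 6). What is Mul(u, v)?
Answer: Rational(128, 347) ≈ 0.36888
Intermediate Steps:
T = 36 (T = Mul(6, 6) = 36)
u = 32 (u = Add(8, Mul(-1, Mul(-3, Add(3, 5)))) = Add(8, Mul(-1, Mul(-3, 8))) = Add(8, Mul(-1, -24)) = Add(8, 24) = 32)
Function('d')(X, f) = Add(Rational(23, 4), Mul(Rational(-1, 4), X, f)) (Function('d')(X, f) = Mul(Rational(-1, 4), Add(Mul(X, f), -23)) = Mul(Rational(-1, 4), Add(-23, Mul(X, f))) = Add(Rational(23, 4), Mul(Rational(-1, 4), X, f)))
v = Rational(4, 347) (v = Pow(Add(Rational(23, 4), Mul(Rational(-1, 4), 36, -9)), -1) = Pow(Add(Rational(23, 4), 81), -1) = Pow(Rational(347, 4), -1) = Rational(4, 347) ≈ 0.011527)
Mul(u, v) = Mul(32, Rational(4, 347)) = Rational(128, 347)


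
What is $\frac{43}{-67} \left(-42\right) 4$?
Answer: $\frac{7224}{67} \approx 107.82$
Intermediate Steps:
$\frac{43}{-67} \left(-42\right) 4 = 43 \left(- \frac{1}{67}\right) \left(-42\right) 4 = \left(- \frac{43}{67}\right) \left(-42\right) 4 = \frac{1806}{67} \cdot 4 = \frac{7224}{67}$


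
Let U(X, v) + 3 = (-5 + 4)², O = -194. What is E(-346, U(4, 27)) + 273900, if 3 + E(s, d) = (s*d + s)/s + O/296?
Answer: 40536511/148 ≈ 2.7390e+5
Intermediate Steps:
U(X, v) = -2 (U(X, v) = -3 + (-5 + 4)² = -3 + (-1)² = -3 + 1 = -2)
E(s, d) = -541/148 + (s + d*s)/s (E(s, d) = -3 + ((s*d + s)/s - 194/296) = -3 + ((d*s + s)/s - 194*1/296) = -3 + ((s + d*s)/s - 97/148) = -3 + (-97/148 + (s + d*s)/s) = -541/148 + (s + d*s)/s)
E(-346, U(4, 27)) + 273900 = (-393/148 - 2) + 273900 = -689/148 + 273900 = 40536511/148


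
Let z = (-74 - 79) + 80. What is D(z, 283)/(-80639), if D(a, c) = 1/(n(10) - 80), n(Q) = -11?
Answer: 1/7338149 ≈ 1.3627e-7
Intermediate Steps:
z = -73 (z = -153 + 80 = -73)
D(a, c) = -1/91 (D(a, c) = 1/(-11 - 80) = 1/(-91) = -1/91)
D(z, 283)/(-80639) = -1/91/(-80639) = -1/91*(-1/80639) = 1/7338149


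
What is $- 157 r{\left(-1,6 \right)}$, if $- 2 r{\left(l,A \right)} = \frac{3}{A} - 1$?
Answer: $- \frac{157}{4} \approx -39.25$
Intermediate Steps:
$r{\left(l,A \right)} = \frac{1}{2} - \frac{3}{2 A}$ ($r{\left(l,A \right)} = - \frac{\frac{3}{A} - 1}{2} = - \frac{-1 + \frac{3}{A}}{2} = \frac{1}{2} - \frac{3}{2 A}$)
$- 157 r{\left(-1,6 \right)} = - 157 \frac{-3 + 6}{2 \cdot 6} = - 157 \cdot \frac{1}{2} \cdot \frac{1}{6} \cdot 3 = \left(-157\right) \frac{1}{4} = - \frac{157}{4}$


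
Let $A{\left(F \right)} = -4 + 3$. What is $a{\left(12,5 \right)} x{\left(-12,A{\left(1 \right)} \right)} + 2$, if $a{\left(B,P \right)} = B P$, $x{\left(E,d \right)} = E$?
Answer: $-718$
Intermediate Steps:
$A{\left(F \right)} = -1$
$a{\left(12,5 \right)} x{\left(-12,A{\left(1 \right)} \right)} + 2 = 12 \cdot 5 \left(-12\right) + 2 = 60 \left(-12\right) + 2 = -720 + 2 = -718$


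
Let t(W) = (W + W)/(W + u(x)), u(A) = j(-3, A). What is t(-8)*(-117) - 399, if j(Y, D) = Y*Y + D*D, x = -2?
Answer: -123/5 ≈ -24.600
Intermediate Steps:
j(Y, D) = D² + Y² (j(Y, D) = Y² + D² = D² + Y²)
u(A) = 9 + A² (u(A) = A² + (-3)² = A² + 9 = 9 + A²)
t(W) = 2*W/(13 + W) (t(W) = (W + W)/(W + (9 + (-2)²)) = (2*W)/(W + (9 + 4)) = (2*W)/(W + 13) = (2*W)/(13 + W) = 2*W/(13 + W))
t(-8)*(-117) - 399 = (2*(-8)/(13 - 8))*(-117) - 399 = (2*(-8)/5)*(-117) - 399 = (2*(-8)*(⅕))*(-117) - 399 = -16/5*(-117) - 399 = 1872/5 - 399 = -123/5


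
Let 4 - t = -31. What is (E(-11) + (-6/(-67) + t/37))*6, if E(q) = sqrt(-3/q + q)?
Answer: 15402/2479 + 6*I*sqrt(1298)/11 ≈ 6.213 + 19.652*I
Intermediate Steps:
t = 35 (t = 4 - 1*(-31) = 4 + 31 = 35)
E(q) = sqrt(q - 3/q)
(E(-11) + (-6/(-67) + t/37))*6 = (sqrt(-11 - 3/(-11)) + (-6/(-67) + 35/37))*6 = (sqrt(-11 - 3*(-1/11)) + (-6*(-1/67) + 35*(1/37)))*6 = (sqrt(-11 + 3/11) + (6/67 + 35/37))*6 = (sqrt(-118/11) + 2567/2479)*6 = (I*sqrt(1298)/11 + 2567/2479)*6 = (2567/2479 + I*sqrt(1298)/11)*6 = 15402/2479 + 6*I*sqrt(1298)/11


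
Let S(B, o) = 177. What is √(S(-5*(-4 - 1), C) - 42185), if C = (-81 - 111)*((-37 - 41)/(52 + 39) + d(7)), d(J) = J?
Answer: 2*I*√10502 ≈ 204.96*I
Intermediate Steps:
C = -8256/7 (C = (-81 - 111)*((-37 - 41)/(52 + 39) + 7) = -192*(-78/91 + 7) = -192*(-78*1/91 + 7) = -192*(-6/7 + 7) = -192*43/7 = -8256/7 ≈ -1179.4)
√(S(-5*(-4 - 1), C) - 42185) = √(177 - 42185) = √(-42008) = 2*I*√10502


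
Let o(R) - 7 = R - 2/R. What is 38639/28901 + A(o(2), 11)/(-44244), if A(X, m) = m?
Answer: 1709226005/1278695844 ≈ 1.3367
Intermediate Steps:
o(R) = 7 + R - 2/R (o(R) = 7 + (R - 2/R) = 7 + R - 2/R)
38639/28901 + A(o(2), 11)/(-44244) = 38639/28901 + 11/(-44244) = 38639*(1/28901) + 11*(-1/44244) = 38639/28901 - 11/44244 = 1709226005/1278695844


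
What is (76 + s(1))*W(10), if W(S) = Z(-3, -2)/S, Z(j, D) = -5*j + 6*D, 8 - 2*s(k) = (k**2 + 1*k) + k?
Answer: 471/20 ≈ 23.550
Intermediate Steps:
s(k) = 4 - k - k**2/2 (s(k) = 4 - ((k**2 + 1*k) + k)/2 = 4 - ((k**2 + k) + k)/2 = 4 - ((k + k**2) + k)/2 = 4 - (k**2 + 2*k)/2 = 4 + (-k - k**2/2) = 4 - k - k**2/2)
W(S) = 3/S (W(S) = (-5*(-3) + 6*(-2))/S = (15 - 12)/S = 3/S)
(76 + s(1))*W(10) = (76 + (4 - 1*1 - 1/2*1**2))*(3/10) = (76 + (4 - 1 - 1/2*1))*(3*(1/10)) = (76 + (4 - 1 - 1/2))*(3/10) = (76 + 5/2)*(3/10) = (157/2)*(3/10) = 471/20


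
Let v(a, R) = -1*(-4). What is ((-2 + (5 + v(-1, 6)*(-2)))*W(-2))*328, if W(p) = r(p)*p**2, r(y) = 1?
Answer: -6560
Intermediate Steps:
v(a, R) = 4
W(p) = p**2 (W(p) = 1*p**2 = p**2)
((-2 + (5 + v(-1, 6)*(-2)))*W(-2))*328 = ((-2 + (5 + 4*(-2)))*(-2)**2)*328 = ((-2 + (5 - 8))*4)*328 = ((-2 - 3)*4)*328 = -5*4*328 = -20*328 = -6560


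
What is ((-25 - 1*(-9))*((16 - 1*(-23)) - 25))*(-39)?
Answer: 8736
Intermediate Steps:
((-25 - 1*(-9))*((16 - 1*(-23)) - 25))*(-39) = ((-25 + 9)*((16 + 23) - 25))*(-39) = -16*(39 - 25)*(-39) = -16*14*(-39) = -224*(-39) = 8736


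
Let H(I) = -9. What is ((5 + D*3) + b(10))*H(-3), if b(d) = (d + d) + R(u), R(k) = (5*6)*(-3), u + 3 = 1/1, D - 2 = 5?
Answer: 396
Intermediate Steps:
D = 7 (D = 2 + 5 = 7)
u = -2 (u = -3 + 1/1 = -3 + 1 = -2)
R(k) = -90 (R(k) = 30*(-3) = -90)
b(d) = -90 + 2*d (b(d) = (d + d) - 90 = 2*d - 90 = -90 + 2*d)
((5 + D*3) + b(10))*H(-3) = ((5 + 7*3) + (-90 + 2*10))*(-9) = ((5 + 21) + (-90 + 20))*(-9) = (26 - 70)*(-9) = -44*(-9) = 396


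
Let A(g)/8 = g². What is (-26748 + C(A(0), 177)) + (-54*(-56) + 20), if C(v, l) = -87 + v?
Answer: -23791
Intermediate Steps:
A(g) = 8*g²
(-26748 + C(A(0), 177)) + (-54*(-56) + 20) = (-26748 + (-87 + 8*0²)) + (-54*(-56) + 20) = (-26748 + (-87 + 8*0)) + (3024 + 20) = (-26748 + (-87 + 0)) + 3044 = (-26748 - 87) + 3044 = -26835 + 3044 = -23791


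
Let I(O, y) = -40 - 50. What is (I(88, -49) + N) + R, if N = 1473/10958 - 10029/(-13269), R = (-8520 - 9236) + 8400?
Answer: -457778344691/48467234 ≈ -9445.1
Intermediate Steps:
I(O, y) = -90
R = -9356 (R = -17756 + 8400 = -9356)
N = 43147673/48467234 (N = 1473*(1/10958) - 10029*(-1/13269) = 1473/10958 + 3343/4423 = 43147673/48467234 ≈ 0.89024)
(I(88, -49) + N) + R = (-90 + 43147673/48467234) - 9356 = -4318903387/48467234 - 9356 = -457778344691/48467234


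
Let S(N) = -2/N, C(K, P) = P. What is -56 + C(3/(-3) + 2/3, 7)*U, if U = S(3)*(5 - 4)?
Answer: -182/3 ≈ -60.667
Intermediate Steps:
U = -⅔ (U = (-2/3)*(5 - 4) = -2*⅓*1 = -⅔*1 = -⅔ ≈ -0.66667)
-56 + C(3/(-3) + 2/3, 7)*U = -56 + 7*(-⅔) = -56 - 14/3 = -182/3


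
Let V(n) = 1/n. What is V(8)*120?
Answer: 15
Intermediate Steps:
V(8)*120 = 120/8 = (⅛)*120 = 15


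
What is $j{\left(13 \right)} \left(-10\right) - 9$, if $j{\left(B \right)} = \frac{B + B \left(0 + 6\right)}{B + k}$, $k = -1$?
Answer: $- \frac{509}{6} \approx -84.833$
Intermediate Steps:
$j{\left(B \right)} = \frac{7 B}{-1 + B}$ ($j{\left(B \right)} = \frac{B + B \left(0 + 6\right)}{B - 1} = \frac{B + B 6}{-1 + B} = \frac{B + 6 B}{-1 + B} = \frac{7 B}{-1 + B}$)
$j{\left(13 \right)} \left(-10\right) - 9 = 7 \cdot 13 \frac{1}{-1 + 13} \left(-10\right) - 9 = 7 \cdot 13 \cdot \frac{1}{12} \left(-10\right) - 9 = \frac{91}{12} \left(-10\right) - 9 = - \frac{455}{6} - 9 = - \frac{509}{6}$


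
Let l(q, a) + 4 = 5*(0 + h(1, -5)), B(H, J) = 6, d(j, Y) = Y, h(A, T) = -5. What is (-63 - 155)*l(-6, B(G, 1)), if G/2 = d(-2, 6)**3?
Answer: 6322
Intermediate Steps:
G = 432 (G = 2*6**3 = 2*216 = 432)
l(q, a) = -29 (l(q, a) = -4 + 5*(0 - 5) = -4 + 5*(-5) = -4 - 25 = -29)
(-63 - 155)*l(-6, B(G, 1)) = (-63 - 155)*(-29) = -218*(-29) = 6322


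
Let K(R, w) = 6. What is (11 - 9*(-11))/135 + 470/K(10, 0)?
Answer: 2137/27 ≈ 79.148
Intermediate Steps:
(11 - 9*(-11))/135 + 470/K(10, 0) = (11 - 9*(-11))/135 + 470/6 = (11 + 99)*(1/135) + 470*(1/6) = 110*(1/135) + 235/3 = 22/27 + 235/3 = 2137/27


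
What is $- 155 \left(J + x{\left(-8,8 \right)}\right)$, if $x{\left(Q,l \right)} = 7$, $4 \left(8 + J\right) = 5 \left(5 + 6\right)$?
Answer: $- \frac{7905}{4} \approx -1976.3$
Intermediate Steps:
$J = \frac{23}{4}$ ($J = -8 + \frac{5 \left(5 + 6\right)}{4} = -8 + \frac{5 \cdot 11}{4} = -8 + \frac{1}{4} \cdot 55 = -8 + \frac{55}{4} = \frac{23}{4} \approx 5.75$)
$- 155 \left(J + x{\left(-8,8 \right)}\right) = - 155 \left(\frac{23}{4} + 7\right) = \left(-155\right) \frac{51}{4} = - \frac{7905}{4}$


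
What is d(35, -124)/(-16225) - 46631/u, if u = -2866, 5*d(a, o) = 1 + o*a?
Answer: 3795375449/232504250 ≈ 16.324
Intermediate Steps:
d(a, o) = ⅕ + a*o/5 (d(a, o) = (1 + o*a)/5 = (1 + a*o)/5 = ⅕ + a*o/5)
d(35, -124)/(-16225) - 46631/u = (⅕ + (⅕)*35*(-124))/(-16225) - 46631/(-2866) = (⅕ - 868)*(-1/16225) - 46631*(-1/2866) = -4339/5*(-1/16225) + 46631/2866 = 4339/81125 + 46631/2866 = 3795375449/232504250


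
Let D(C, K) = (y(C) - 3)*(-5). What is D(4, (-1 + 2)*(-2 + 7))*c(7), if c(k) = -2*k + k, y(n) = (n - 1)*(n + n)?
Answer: 735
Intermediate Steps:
y(n) = 2*n*(-1 + n) (y(n) = (-1 + n)*(2*n) = 2*n*(-1 + n))
c(k) = -k
D(C, K) = 15 - 10*C*(-1 + C) (D(C, K) = (2*C*(-1 + C) - 3)*(-5) = (-3 + 2*C*(-1 + C))*(-5) = 15 - 10*C*(-1 + C))
D(4, (-1 + 2)*(-2 + 7))*c(7) = (15 - 10*4*(-1 + 4))*(-1*7) = (15 - 10*4*3)*(-7) = (15 - 120)*(-7) = -105*(-7) = 735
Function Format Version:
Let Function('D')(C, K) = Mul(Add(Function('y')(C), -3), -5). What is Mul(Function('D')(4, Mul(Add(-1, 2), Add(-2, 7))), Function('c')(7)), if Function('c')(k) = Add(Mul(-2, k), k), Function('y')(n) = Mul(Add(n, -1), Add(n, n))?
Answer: 735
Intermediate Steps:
Function('y')(n) = Mul(2, n, Add(-1, n)) (Function('y')(n) = Mul(Add(-1, n), Mul(2, n)) = Mul(2, n, Add(-1, n)))
Function('c')(k) = Mul(-1, k)
Function('D')(C, K) = Add(15, Mul(-10, C, Add(-1, C))) (Function('D')(C, K) = Mul(Add(Mul(2, C, Add(-1, C)), -3), -5) = Mul(Add(-3, Mul(2, C, Add(-1, C))), -5) = Add(15, Mul(-10, C, Add(-1, C))))
Mul(Function('D')(4, Mul(Add(-1, 2), Add(-2, 7))), Function('c')(7)) = Mul(Add(15, Mul(-10, 4, Add(-1, 4))), Mul(-1, 7)) = Mul(Add(15, Mul(-10, 4, 3)), -7) = Mul(Add(15, -120), -7) = Mul(-105, -7) = 735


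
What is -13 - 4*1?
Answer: -17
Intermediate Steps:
-13 - 4*1 = -13 - 4 = -17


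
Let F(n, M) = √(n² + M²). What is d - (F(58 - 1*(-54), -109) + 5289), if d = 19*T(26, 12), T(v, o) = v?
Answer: -4795 - 5*√977 ≈ -4951.3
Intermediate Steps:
d = 494 (d = 19*26 = 494)
F(n, M) = √(M² + n²)
d - (F(58 - 1*(-54), -109) + 5289) = 494 - (√((-109)² + (58 - 1*(-54))²) + 5289) = 494 - (√(11881 + (58 + 54)²) + 5289) = 494 - (√(11881 + 112²) + 5289) = 494 - (√(11881 + 12544) + 5289) = 494 - (√24425 + 5289) = 494 - (5*√977 + 5289) = 494 - (5289 + 5*√977) = 494 + (-5289 - 5*√977) = -4795 - 5*√977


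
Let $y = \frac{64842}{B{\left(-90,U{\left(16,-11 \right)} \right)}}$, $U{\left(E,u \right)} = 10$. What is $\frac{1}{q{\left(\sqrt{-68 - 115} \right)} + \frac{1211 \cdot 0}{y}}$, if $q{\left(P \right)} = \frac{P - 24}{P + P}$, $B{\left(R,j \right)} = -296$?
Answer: $\frac{2 \sqrt{183}}{\sqrt{183} + 24 i} \approx 0.48221 - 0.85551 i$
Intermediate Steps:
$y = - \frac{32421}{148}$ ($y = \frac{64842}{-296} = 64842 \left(- \frac{1}{296}\right) = - \frac{32421}{148} \approx -219.06$)
$q{\left(P \right)} = \frac{-24 + P}{2 P}$
$\frac{1}{q{\left(\sqrt{-68 - 115} \right)} + \frac{1211 \cdot 0}{y}} = \frac{1}{\frac{-24 + \sqrt{-68 - 115}}{2 \sqrt{-68 - 115}} + \frac{1211 \cdot 0}{- \frac{32421}{148}}} = \frac{1}{\frac{-24 + \sqrt{-183}}{2 \sqrt{-183}} + 0 \left(- \frac{148}{32421}\right)} = \frac{1}{\frac{-24 + i \sqrt{183}}{2 i \sqrt{183}} + 0} = \frac{1}{\frac{- \frac{i \sqrt{183}}{183} \left(-24 + i \sqrt{183}\right)}{2} + 0} = \frac{1}{- \frac{i \sqrt{183} \left(-24 + i \sqrt{183}\right)}{366} + 0} = \frac{1}{\left(- \frac{1}{366}\right) i \sqrt{183} \left(-24 + i \sqrt{183}\right)} = \frac{2 i \sqrt{183}}{-24 + i \sqrt{183}}$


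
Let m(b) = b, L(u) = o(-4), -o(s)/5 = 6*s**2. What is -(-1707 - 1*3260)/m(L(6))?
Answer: -4967/480 ≈ -10.348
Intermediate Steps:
o(s) = -30*s**2
L(u) = -480 (L(u) = -30*(-4)**2 = -30*16 = -480)
-(-1707 - 1*3260)/m(L(6)) = -(-1707 - 1*3260)/(-480) = -(-1707 - 3260)*(-1)/480 = -(-4967)*(-1)/480 = -1*4967/480 = -4967/480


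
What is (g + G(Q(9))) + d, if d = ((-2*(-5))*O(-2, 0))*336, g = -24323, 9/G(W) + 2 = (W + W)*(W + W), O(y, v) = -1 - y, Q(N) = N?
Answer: -6750077/322 ≈ -20963.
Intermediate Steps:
G(W) = 9/(-2 + 4*W**2) (G(W) = 9/(-2 + (W + W)*(W + W)) = 9/(-2 + (2*W)*(2*W)) = 9/(-2 + 4*W**2))
d = 3360 (d = ((-2*(-5))*(-1 - 1*(-2)))*336 = (10*(-1 + 2))*336 = (10*1)*336 = 10*336 = 3360)
(g + G(Q(9))) + d = (-24323 + 9/(2*(-1 + 2*9**2))) + 3360 = (-24323 + 9/(2*(-1 + 2*81))) + 3360 = (-24323 + 9/(2*(-1 + 162))) + 3360 = (-24323 + (9/2)/161) + 3360 = (-24323 + (9/2)*(1/161)) + 3360 = (-24323 + 9/322) + 3360 = -7831997/322 + 3360 = -6750077/322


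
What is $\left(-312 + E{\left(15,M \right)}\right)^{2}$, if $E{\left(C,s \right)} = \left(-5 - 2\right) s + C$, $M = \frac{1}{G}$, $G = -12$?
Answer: $\frac{12652249}{144} \approx 87863.0$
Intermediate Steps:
$M = - \frac{1}{12}$ ($M = \frac{1}{-12} = - \frac{1}{12} \approx -0.083333$)
$E{\left(C,s \right)} = C - 7 s$ ($E{\left(C,s \right)} = - 7 s + C = C - 7 s$)
$\left(-312 + E{\left(15,M \right)}\right)^{2} = \left(-312 + \left(15 - - \frac{7}{12}\right)\right)^{2} = \left(-312 + \left(15 + \frac{7}{12}\right)\right)^{2} = \left(-312 + \frac{187}{12}\right)^{2} = \left(- \frac{3557}{12}\right)^{2} = \frac{12652249}{144}$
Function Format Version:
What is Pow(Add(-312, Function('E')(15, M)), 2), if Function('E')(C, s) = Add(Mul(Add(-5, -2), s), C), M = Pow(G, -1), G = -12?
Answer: Rational(12652249, 144) ≈ 87863.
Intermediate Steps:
M = Rational(-1, 12) (M = Pow(-12, -1) = Rational(-1, 12) ≈ -0.083333)
Function('E')(C, s) = Add(C, Mul(-7, s)) (Function('E')(C, s) = Add(Mul(-7, s), C) = Add(C, Mul(-7, s)))
Pow(Add(-312, Function('E')(15, M)), 2) = Pow(Add(-312, Add(15, Mul(-7, Rational(-1, 12)))), 2) = Pow(Add(-312, Add(15, Rational(7, 12))), 2) = Pow(Add(-312, Rational(187, 12)), 2) = Pow(Rational(-3557, 12), 2) = Rational(12652249, 144)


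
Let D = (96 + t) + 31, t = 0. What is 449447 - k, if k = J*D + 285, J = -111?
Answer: 463259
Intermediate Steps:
D = 127 (D = (96 + 0) + 31 = 96 + 31 = 127)
k = -13812 (k = -111*127 + 285 = -14097 + 285 = -13812)
449447 - k = 449447 - 1*(-13812) = 449447 + 13812 = 463259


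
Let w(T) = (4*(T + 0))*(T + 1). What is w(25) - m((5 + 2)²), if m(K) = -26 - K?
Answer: 2675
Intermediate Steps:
w(T) = 4*T*(1 + T) (w(T) = (4*T)*(1 + T) = 4*T*(1 + T))
w(25) - m((5 + 2)²) = 4*25*(1 + 25) - (-26 - (5 + 2)²) = 4*25*26 - (-26 - 1*7²) = 2600 - (-26 - 1*49) = 2600 - (-26 - 49) = 2600 - 1*(-75) = 2600 + 75 = 2675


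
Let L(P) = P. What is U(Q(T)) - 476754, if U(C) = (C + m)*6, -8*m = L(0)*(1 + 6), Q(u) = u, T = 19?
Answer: -476640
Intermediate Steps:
m = 0 (m = -0*(1 + 6) = -0*7 = -1/8*0 = 0)
U(C) = 6*C (U(C) = (C + 0)*6 = C*6 = 6*C)
U(Q(T)) - 476754 = 6*19 - 476754 = 114 - 476754 = -476640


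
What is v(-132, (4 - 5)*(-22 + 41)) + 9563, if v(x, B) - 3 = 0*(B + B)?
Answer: 9566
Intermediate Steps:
v(x, B) = 3 (v(x, B) = 3 + 0*(B + B) = 3 + 0*(2*B) = 3 + 0 = 3)
v(-132, (4 - 5)*(-22 + 41)) + 9563 = 3 + 9563 = 9566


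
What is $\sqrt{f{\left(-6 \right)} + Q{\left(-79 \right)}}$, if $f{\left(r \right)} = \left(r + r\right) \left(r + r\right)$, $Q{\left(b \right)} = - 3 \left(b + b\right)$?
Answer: $\sqrt{618} \approx 24.86$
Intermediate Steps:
$Q{\left(b \right)} = - 6 b$ ($Q{\left(b \right)} = - 3 \cdot 2 b = - 6 b$)
$f{\left(r \right)} = 4 r^{2}$ ($f{\left(r \right)} = 2 r 2 r = 4 r^{2}$)
$\sqrt{f{\left(-6 \right)} + Q{\left(-79 \right)}} = \sqrt{4 \left(-6\right)^{2} - -474} = \sqrt{4 \cdot 36 + 474} = \sqrt{144 + 474} = \sqrt{618}$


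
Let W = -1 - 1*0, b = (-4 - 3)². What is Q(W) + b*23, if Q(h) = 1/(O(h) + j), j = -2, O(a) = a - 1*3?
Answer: 6761/6 ≈ 1126.8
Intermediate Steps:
b = 49 (b = (-7)² = 49)
O(a) = -3 + a (O(a) = a - 3 = -3 + a)
W = -1 (W = -1 + 0 = -1)
Q(h) = 1/(-5 + h) (Q(h) = 1/((-3 + h) - 2) = 1/(-5 + h))
Q(W) + b*23 = 1/(-5 - 1) + 49*23 = 1/(-6) + 1127 = -⅙ + 1127 = 6761/6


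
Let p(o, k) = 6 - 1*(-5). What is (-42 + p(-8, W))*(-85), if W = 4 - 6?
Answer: 2635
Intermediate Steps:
W = -2
p(o, k) = 11 (p(o, k) = 6 + 5 = 11)
(-42 + p(-8, W))*(-85) = (-42 + 11)*(-85) = -31*(-85) = 2635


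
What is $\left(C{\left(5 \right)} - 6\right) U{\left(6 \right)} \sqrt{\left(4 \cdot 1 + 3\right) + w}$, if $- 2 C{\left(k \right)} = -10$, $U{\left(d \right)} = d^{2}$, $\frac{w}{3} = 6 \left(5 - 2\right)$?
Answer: $- 36 \sqrt{61} \approx -281.17$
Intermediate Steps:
$w = 54$ ($w = 3 \cdot 6 \left(5 - 2\right) = 3 \cdot 6 \cdot 3 = 3 \cdot 18 = 54$)
$C{\left(k \right)} = 5$ ($C{\left(k \right)} = \left(- \frac{1}{2}\right) \left(-10\right) = 5$)
$\left(C{\left(5 \right)} - 6\right) U{\left(6 \right)} \sqrt{\left(4 \cdot 1 + 3\right) + w} = \left(5 - 6\right) 6^{2} \sqrt{\left(4 \cdot 1 + 3\right) + 54} = - 36 \sqrt{\left(4 + 3\right) + 54} = - 36 \sqrt{7 + 54} = - 36 \sqrt{61}$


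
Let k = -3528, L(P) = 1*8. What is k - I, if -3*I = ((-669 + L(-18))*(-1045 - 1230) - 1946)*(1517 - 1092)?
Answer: 638266741/3 ≈ 2.1276e+8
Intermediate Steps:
L(P) = 8
I = -638277325/3 (I = -((-669 + 8)*(-1045 - 1230) - 1946)*(1517 - 1092)/3 = -(-661*(-2275) - 1946)*425/3 = -(1503775 - 1946)*425/3 = -1501829*425/3 = -⅓*638277325 = -638277325/3 ≈ -2.1276e+8)
k - I = -3528 - 1*(-638277325/3) = -3528 + 638277325/3 = 638266741/3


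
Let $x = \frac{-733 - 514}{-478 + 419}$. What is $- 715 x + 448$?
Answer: $- \frac{865173}{59} \approx -14664.0$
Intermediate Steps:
$x = \frac{1247}{59}$ ($x = - \frac{1247}{-59} = \left(-1247\right) \left(- \frac{1}{59}\right) = \frac{1247}{59} \approx 21.136$)
$- 715 x + 448 = \left(-715\right) \frac{1247}{59} + 448 = - \frac{891605}{59} + 448 = - \frac{865173}{59}$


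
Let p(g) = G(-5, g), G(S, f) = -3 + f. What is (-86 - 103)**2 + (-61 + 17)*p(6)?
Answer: 35589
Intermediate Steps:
p(g) = -3 + g
(-86 - 103)**2 + (-61 + 17)*p(6) = (-86 - 103)**2 + (-61 + 17)*(-3 + 6) = (-189)**2 - 44*3 = 35721 - 132 = 35589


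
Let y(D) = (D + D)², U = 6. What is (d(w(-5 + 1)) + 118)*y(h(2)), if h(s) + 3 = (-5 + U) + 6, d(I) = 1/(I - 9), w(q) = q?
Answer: 98112/13 ≈ 7547.1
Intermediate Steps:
d(I) = 1/(-9 + I)
h(s) = 4 (h(s) = -3 + ((-5 + 6) + 6) = -3 + (1 + 6) = -3 + 7 = 4)
y(D) = 4*D² (y(D) = (2*D)² = 4*D²)
(d(w(-5 + 1)) + 118)*y(h(2)) = (1/(-9 + (-5 + 1)) + 118)*(4*4²) = (1/(-9 - 4) + 118)*(4*16) = (1/(-13) + 118)*64 = (-1/13 + 118)*64 = (1533/13)*64 = 98112/13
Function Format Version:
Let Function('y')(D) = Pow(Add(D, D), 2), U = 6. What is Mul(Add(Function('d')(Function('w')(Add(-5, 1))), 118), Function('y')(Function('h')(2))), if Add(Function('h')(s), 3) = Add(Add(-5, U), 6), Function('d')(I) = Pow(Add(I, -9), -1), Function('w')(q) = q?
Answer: Rational(98112, 13) ≈ 7547.1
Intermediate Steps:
Function('d')(I) = Pow(Add(-9, I), -1)
Function('h')(s) = 4 (Function('h')(s) = Add(-3, Add(Add(-5, 6), 6)) = Add(-3, Add(1, 6)) = Add(-3, 7) = 4)
Function('y')(D) = Mul(4, Pow(D, 2)) (Function('y')(D) = Pow(Mul(2, D), 2) = Mul(4, Pow(D, 2)))
Mul(Add(Function('d')(Function('w')(Add(-5, 1))), 118), Function('y')(Function('h')(2))) = Mul(Add(Pow(Add(-9, Add(-5, 1)), -1), 118), Mul(4, Pow(4, 2))) = Mul(Add(Pow(Add(-9, -4), -1), 118), Mul(4, 16)) = Mul(Add(Pow(-13, -1), 118), 64) = Mul(Add(Rational(-1, 13), 118), 64) = Mul(Rational(1533, 13), 64) = Rational(98112, 13)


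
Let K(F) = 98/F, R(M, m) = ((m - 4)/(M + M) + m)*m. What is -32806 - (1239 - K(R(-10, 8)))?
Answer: -5310775/156 ≈ -34043.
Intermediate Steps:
R(M, m) = m*(m + (-4 + m)/(2*M)) (R(M, m) = ((-4 + m)/((2*M)) + m)*m = ((-4 + m)*(1/(2*M)) + m)*m = ((-4 + m)/(2*M) + m)*m = (m + (-4 + m)/(2*M))*m = m*(m + (-4 + m)/(2*M)))
-32806 - (1239 - K(R(-10, 8))) = -32806 - (1239 - 98/((½)*8*(-4 + 8 + 2*(-10)*8)/(-10))) = -32806 - (1239 - 98/((½)*8*(-⅒)*(-4 + 8 - 160))) = -32806 - (1239 - 98/((½)*8*(-⅒)*(-156))) = -32806 - (1239 - 98/312/5) = -32806 - (1239 - 98*5/312) = -32806 - (1239 - 1*245/156) = -32806 - (1239 - 245/156) = -32806 - 1*193039/156 = -32806 - 193039/156 = -5310775/156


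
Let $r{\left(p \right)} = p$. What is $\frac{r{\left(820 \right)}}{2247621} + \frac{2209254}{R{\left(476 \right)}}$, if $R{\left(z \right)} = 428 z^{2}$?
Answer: $\frac{148384846991}{6410646635232} \approx 0.023147$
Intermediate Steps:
$\frac{r{\left(820 \right)}}{2247621} + \frac{2209254}{R{\left(476 \right)}} = \frac{820}{2247621} + \frac{2209254}{428 \cdot 476^{2}} = 820 \cdot \frac{1}{2247621} + \frac{2209254}{428 \cdot 226576} = \frac{820}{2247621} + \frac{2209254}{96974528} = \frac{820}{2247621} + 2209254 \cdot \frac{1}{96974528} = \frac{820}{2247621} + \frac{1104627}{48487264} = \frac{148384846991}{6410646635232}$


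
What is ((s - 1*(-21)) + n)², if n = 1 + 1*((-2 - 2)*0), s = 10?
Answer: 1024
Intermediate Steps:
n = 1 (n = 1 + 1*(-4*0) = 1 + 1*0 = 1 + 0 = 1)
((s - 1*(-21)) + n)² = ((10 - 1*(-21)) + 1)² = ((10 + 21) + 1)² = (31 + 1)² = 32² = 1024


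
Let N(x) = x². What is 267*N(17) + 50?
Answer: 77213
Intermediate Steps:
267*N(17) + 50 = 267*17² + 50 = 267*289 + 50 = 77163 + 50 = 77213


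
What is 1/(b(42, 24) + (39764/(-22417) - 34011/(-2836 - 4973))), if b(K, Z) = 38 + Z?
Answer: 58351451/3768425799 ≈ 0.015484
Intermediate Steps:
1/(b(42, 24) + (39764/(-22417) - 34011/(-2836 - 4973))) = 1/((38 + 24) + (39764/(-22417) - 34011/(-2836 - 4973))) = 1/(62 + (39764*(-1/22417) - 34011/(-7809))) = 1/(62 + (-39764/22417 - 34011*(-1/7809))) = 1/(62 + (-39764/22417 + 11337/2603)) = 1/(62 + 150635837/58351451) = 1/(3768425799/58351451) = 58351451/3768425799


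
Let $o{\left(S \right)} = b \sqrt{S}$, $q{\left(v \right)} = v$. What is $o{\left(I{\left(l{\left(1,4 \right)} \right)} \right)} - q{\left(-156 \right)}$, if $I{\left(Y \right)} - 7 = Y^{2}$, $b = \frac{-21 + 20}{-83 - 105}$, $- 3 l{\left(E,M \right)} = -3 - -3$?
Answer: $156 + \frac{\sqrt{7}}{188} \approx 156.01$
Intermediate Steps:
$l{\left(E,M \right)} = 0$ ($l{\left(E,M \right)} = - \frac{-3 - -3}{3} = - \frac{-3 + 3}{3} = \left(- \frac{1}{3}\right) 0 = 0$)
$b = \frac{1}{188}$ ($b = - \frac{1}{-188} = \left(-1\right) \left(- \frac{1}{188}\right) = \frac{1}{188} \approx 0.0053191$)
$I{\left(Y \right)} = 7 + Y^{2}$
$o{\left(S \right)} = \frac{\sqrt{S}}{188}$
$o{\left(I{\left(l{\left(1,4 \right)} \right)} \right)} - q{\left(-156 \right)} = \frac{\sqrt{7 + 0^{2}}}{188} - -156 = \frac{\sqrt{7 + 0}}{188} + 156 = \frac{\sqrt{7}}{188} + 156 = 156 + \frac{\sqrt{7}}{188}$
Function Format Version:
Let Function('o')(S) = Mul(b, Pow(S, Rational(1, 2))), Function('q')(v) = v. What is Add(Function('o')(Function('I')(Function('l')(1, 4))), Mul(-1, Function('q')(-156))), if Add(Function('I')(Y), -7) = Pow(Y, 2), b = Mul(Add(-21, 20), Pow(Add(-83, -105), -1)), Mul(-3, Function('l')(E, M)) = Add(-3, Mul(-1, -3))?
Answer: Add(156, Mul(Rational(1, 188), Pow(7, Rational(1, 2)))) ≈ 156.01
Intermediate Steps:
Function('l')(E, M) = 0 (Function('l')(E, M) = Mul(Rational(-1, 3), Add(-3, Mul(-1, -3))) = Mul(Rational(-1, 3), Add(-3, 3)) = Mul(Rational(-1, 3), 0) = 0)
b = Rational(1, 188) (b = Mul(-1, Pow(-188, -1)) = Mul(-1, Rational(-1, 188)) = Rational(1, 188) ≈ 0.0053191)
Function('I')(Y) = Add(7, Pow(Y, 2))
Function('o')(S) = Mul(Rational(1, 188), Pow(S, Rational(1, 2)))
Add(Function('o')(Function('I')(Function('l')(1, 4))), Mul(-1, Function('q')(-156))) = Add(Mul(Rational(1, 188), Pow(Add(7, Pow(0, 2)), Rational(1, 2))), Mul(-1, -156)) = Add(Mul(Rational(1, 188), Pow(Add(7, 0), Rational(1, 2))), 156) = Add(Mul(Rational(1, 188), Pow(7, Rational(1, 2))), 156) = Add(156, Mul(Rational(1, 188), Pow(7, Rational(1, 2))))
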